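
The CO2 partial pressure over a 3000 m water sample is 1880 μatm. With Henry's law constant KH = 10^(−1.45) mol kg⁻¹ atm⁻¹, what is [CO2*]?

KH = 10^(−1.45) = 3.548×10^-2 mol kg⁻¹ atm⁻¹
[CO2*] = KH · pCO2 = 3.548×10^-2 × 1880×10^-6 atm = 6.67×10^-5 mol/kg

[CO2*] = 66.7 μmol/kg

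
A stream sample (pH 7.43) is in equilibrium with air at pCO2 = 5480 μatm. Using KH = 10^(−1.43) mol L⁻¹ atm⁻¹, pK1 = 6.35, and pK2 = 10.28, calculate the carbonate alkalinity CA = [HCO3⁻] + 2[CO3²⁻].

CA = 2.45 mmol/L

[CO2*] = KH · pCO2 = 10^(−1.43) × 5480×10^-6 = 2.036×10^-4 mol/L
α₀ = 1/(1 + K1/[H⁺] + K1K2/[H⁺]²) = 1/(1 + 10^+1.08 + 10^-1.77) = 0.07669
DIC = [CO2*]/α₀ = 2.036×10^-4 / 0.07669 = 2.655 mmol/L
CA = (α₁ + 2α₂)·DIC = (0.9220 + 2×0.001302) × 2.655 = 2.45 mmol/L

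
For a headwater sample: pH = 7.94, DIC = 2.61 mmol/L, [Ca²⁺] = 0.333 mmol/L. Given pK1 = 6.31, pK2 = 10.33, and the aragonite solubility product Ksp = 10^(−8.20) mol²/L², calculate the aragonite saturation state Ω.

α₂ = 1 / (1 + [H⁺]/K2 + [H⁺]²/(K1K2)) = 1 / (1 + 10^+2.39 + 10^+0.76)
   = 1 / (1 + 245.47 + 5.7544) = 1/252.23 = 0.003965
[CO3²⁻] = α₂ × DIC = 0.003965 × 2.61 = 0.01035 mmol/L = 10.35 μmol/L
Ksp = 10^(−8.20) = 6.310×10^-9
Ω = [Ca²⁺][CO3²⁻]/Ksp = (0.333×10^-3)(1.035×10^-5) / 6.310×10^-9 = 0.546

Ω = 0.546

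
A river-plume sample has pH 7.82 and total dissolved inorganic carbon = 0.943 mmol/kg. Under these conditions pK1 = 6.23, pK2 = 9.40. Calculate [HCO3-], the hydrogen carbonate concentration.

[HCO3⁻] = 0.896 mmol/kg

α₁ = 1 / (1 + [H⁺]/K1 + K2/[H⁺]) = 1 / (1 + 10^-1.59 + 10^-1.58)
   = 1 / (1 + 0.025704 + 0.026303) = 1/1.0520 = 0.9506
[HCO3⁻] = α₁ × DIC = 0.9506 × 0.943 = 0.896 mmol/kg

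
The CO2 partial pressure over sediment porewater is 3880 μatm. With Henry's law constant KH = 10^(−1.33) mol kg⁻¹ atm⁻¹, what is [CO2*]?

[CO2*] = 181 μmol/kg

KH = 10^(−1.33) = 4.677×10^-2 mol kg⁻¹ atm⁻¹
[CO2*] = KH · pCO2 = 4.677×10^-2 × 3880×10^-6 atm = 1.81×10^-4 mol/kg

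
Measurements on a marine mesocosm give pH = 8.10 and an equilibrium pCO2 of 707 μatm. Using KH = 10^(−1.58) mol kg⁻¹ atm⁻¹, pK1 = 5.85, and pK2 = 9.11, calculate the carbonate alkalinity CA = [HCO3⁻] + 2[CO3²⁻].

[CO2*] = KH · pCO2 = 10^(−1.58) × 707×10^-6 = 1.860×10^-5 mol/kg
α₀ = 1/(1 + K1/[H⁺] + K1K2/[H⁺]²) = 1/(1 + 10^+2.25 + 10^+1.24) = 0.005097
DIC = [CO2*]/α₀ = 1.860×10^-5 / 0.005097 = 3.649 mmol/kg
CA = (α₁ + 2α₂)·DIC = (0.9063 + 2×0.08857) × 3.649 = 3.95 mmol/kg

CA = 3.95 mmol/kg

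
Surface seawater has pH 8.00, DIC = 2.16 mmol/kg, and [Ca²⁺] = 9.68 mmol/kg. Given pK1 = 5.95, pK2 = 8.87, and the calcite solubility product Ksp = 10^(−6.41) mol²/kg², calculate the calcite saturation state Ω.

α₂ = 1 / (1 + [H⁺]/K2 + [H⁺]²/(K1K2)) = 1 / (1 + 10^+0.87 + 10^-1.18)
   = 1 / (1 + 7.4131 + 0.066069) = 1/8.4792 = 0.1179
[CO3²⁻] = α₂ × DIC = 0.1179 × 2.16 = 0.2547 mmol/kg
Ksp = 10^(−6.41) = 3.890×10^-7
Ω = [Ca²⁺][CO3²⁻]/Ksp = (9.68×10^-3)(2.547×10^-4) / 3.890×10^-7 = 6.34

Ω = 6.34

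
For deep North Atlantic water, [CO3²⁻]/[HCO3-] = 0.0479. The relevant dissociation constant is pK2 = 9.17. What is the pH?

pH = 7.85

From K2 = [H⁺][CO3²⁻]/[HCO3-]:  pH = pK2 + log₁₀([CO3²⁻]/[HCO3-])
log₁₀(0.0479) = -1.320
pH = 9.17 + (-1.320) = 7.85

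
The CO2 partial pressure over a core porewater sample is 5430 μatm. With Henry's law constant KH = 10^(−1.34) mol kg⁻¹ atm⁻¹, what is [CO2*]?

KH = 10^(−1.34) = 4.571×10^-2 mol kg⁻¹ atm⁻¹
[CO2*] = KH · pCO2 = 4.571×10^-2 × 5430×10^-6 atm = 2.48×10^-4 mol/kg

[CO2*] = 248 μmol/kg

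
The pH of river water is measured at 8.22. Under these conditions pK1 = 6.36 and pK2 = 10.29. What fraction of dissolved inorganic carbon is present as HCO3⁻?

α₁ = 0.978

α₁ = 1 / (1 + [H⁺]/K1 + K2/[H⁺]) = 1 / (1 + 10^-1.86 + 10^-2.07)
   = 1 / (1 + 0.013804 + 0.0085114) = 1/1.0223 = 0.9782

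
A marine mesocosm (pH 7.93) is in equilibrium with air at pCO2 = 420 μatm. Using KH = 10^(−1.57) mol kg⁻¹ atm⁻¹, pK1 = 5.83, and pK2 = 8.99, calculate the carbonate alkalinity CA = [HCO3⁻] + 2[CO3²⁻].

[CO2*] = KH · pCO2 = 10^(−1.57) × 420×10^-6 = 1.130×10^-5 mol/kg
α₀ = 1/(1 + K1/[H⁺] + K1K2/[H⁺]²) = 1/(1 + 10^+2.10 + 10^+1.04) = 0.007254
DIC = [CO2*]/α₀ = 1.130×10^-5 / 0.007254 = 1.558 mmol/kg
CA = (α₁ + 2α₂)·DIC = (0.9132 + 2×0.07954) × 1.558 = 1.67 mmol/kg

CA = 1.67 mmol/kg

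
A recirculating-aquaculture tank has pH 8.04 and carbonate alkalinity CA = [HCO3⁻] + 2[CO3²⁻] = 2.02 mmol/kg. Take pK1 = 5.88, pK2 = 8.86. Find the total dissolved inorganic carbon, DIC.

CA = [HCO3⁻] + 2[CO3²⁻] = (α₁ + 2α₂)·DIC
At pH 8.04: [H⁺]/K1 = 10^-2.16 = 0.0069183, K2/[H⁺] = 10^-0.82 = 0.15136
α₁ = 1/(1 + 0.0069183 + 0.15136) = 1/1.1583 = 0.8634; α₂ = α₁·K2/[H⁺] = 0.1307
α₁ + 2α₂ = 1.1247
DIC = CA / (α₁ + 2α₂) = 2.02 / 1.1247 = 1.80 mmol/kg

DIC = 1.80 mmol/kg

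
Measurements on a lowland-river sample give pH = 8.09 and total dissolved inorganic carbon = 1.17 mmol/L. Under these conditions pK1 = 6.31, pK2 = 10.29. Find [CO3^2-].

[CO3²⁻] = 7.22 μmol/L

α₂ = 1 / (1 + [H⁺]/K2 + [H⁺]²/(K1K2)) = 1 / (1 + 10^+2.20 + 10^+0.42)
   = 1 / (1 + 158.49 + 2.6303) = 1/162.12 = 0.006168
[CO3²⁻] = α₂ × DIC = 0.006168 × 1.17 = 0.00722 mmol/L = 7.22 μmol/L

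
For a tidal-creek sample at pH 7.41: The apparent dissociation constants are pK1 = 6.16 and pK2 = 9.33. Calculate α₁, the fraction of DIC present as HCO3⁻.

α₁ = 1 / (1 + [H⁺]/K1 + K2/[H⁺]) = 1 / (1 + 10^-1.25 + 10^-1.92)
   = 1 / (1 + 0.056234 + 0.012023) = 1/1.0683 = 0.9361

α₁ = 0.936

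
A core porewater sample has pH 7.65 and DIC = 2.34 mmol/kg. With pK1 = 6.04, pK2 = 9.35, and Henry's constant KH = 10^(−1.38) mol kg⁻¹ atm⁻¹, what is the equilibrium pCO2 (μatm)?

pCO2 = 1320 μatm

α₀ = 1 / (1 + K1/[H⁺] + K1K2/[H⁺]²) = 1 / (1 + 10^+1.61 + 10^-0.09)
   = 1 / (1 + 40.738 + 0.81283) = 1/42.551 = 0.02350
[CO2*] = α₀ × DIC = 0.02350 × 2.34 = 0.05499 mmol/kg
pCO2 = [CO2*]/KH = 5.499×10^-5 / 4.169×10^-2 = 1320 μatm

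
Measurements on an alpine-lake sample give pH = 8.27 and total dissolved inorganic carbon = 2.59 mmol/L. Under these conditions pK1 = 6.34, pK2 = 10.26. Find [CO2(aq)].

[CO2*] = 0.0298 mmol/L

α₀ = 1 / (1 + K1/[H⁺] + K1K2/[H⁺]²) = 1 / (1 + 10^+1.93 + 10^-0.06)
   = 1 / (1 + 85.114 + 0.87096) = 1/86.985 = 0.01150
[CO2*] = α₀ × DIC = 0.01150 × 2.59 = 0.0298 mmol/L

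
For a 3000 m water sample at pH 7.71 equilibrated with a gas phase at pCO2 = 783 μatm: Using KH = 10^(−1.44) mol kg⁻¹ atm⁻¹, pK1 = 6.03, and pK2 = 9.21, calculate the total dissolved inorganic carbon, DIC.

DIC = 1.43 mmol/kg

[CO2*] = KH · pCO2 = 10^(−1.44) × 783×10^-6 = 2.843×10^-5 mol/kg
α₀ = 1/(1 + K1/[H⁺] + K1K2/[H⁺]²) = 1/(1 + 10^+1.68 + 10^+0.18) = 0.01985
DIC = [CO2*]/α₀ = 2.843×10^-5 / 0.01985 = 1.43 mmol/kg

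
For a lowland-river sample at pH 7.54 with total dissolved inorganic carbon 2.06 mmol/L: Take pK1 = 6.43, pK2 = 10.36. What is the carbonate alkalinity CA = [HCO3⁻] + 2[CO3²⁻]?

CA = 1.91 mmol/L

CA = [HCO3⁻] + 2[CO3²⁻] = (α₁ + 2α₂)·DIC
At pH 7.54: [H⁺]/K1 = 10^-1.11 = 0.077625, K2/[H⁺] = 10^-2.82 = 0.0015136
α₁ = 1/(1 + 0.077625 + 0.0015136) = 1/1.0791 = 0.9267; α₂ = α₁·K2/[H⁺] = 0.001403
α₁ + 2α₂ = 0.9295
CA = 0.9295 × 2.06 = 1.91 mmol/L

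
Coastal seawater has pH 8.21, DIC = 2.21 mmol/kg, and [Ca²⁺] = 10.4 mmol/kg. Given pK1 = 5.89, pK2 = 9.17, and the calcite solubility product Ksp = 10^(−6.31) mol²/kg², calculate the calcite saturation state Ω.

Ω = 4.62

α₂ = 1 / (1 + [H⁺]/K2 + [H⁺]²/(K1K2)) = 1 / (1 + 10^+0.96 + 10^-1.36)
   = 1 / (1 + 9.1201 + 0.043652) = 1/10.164 = 0.09839
[CO3²⁻] = α₂ × DIC = 0.09839 × 2.21 = 0.2174 mmol/kg
Ksp = 10^(−6.31) = 4.898×10^-7
Ω = [Ca²⁺][CO3²⁻]/Ksp = (10.4×10^-3)(2.174×10^-4) / 4.898×10^-7 = 4.62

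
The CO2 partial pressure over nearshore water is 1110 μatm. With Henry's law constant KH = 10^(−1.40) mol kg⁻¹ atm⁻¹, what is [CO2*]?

KH = 10^(−1.40) = 3.981×10^-2 mol kg⁻¹ atm⁻¹
[CO2*] = KH · pCO2 = 3.981×10^-2 × 1110×10^-6 atm = 4.42×10^-5 mol/kg

[CO2*] = 44.2 μmol/kg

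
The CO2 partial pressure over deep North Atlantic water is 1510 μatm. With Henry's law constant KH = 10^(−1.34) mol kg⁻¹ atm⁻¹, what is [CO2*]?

KH = 10^(−1.34) = 4.571×10^-2 mol kg⁻¹ atm⁻¹
[CO2*] = KH · pCO2 = 4.571×10^-2 × 1510×10^-6 atm = 6.90×10^-5 mol/kg

[CO2*] = 69.0 μmol/kg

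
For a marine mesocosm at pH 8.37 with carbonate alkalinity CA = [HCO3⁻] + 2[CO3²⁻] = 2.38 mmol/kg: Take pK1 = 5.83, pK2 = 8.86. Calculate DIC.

DIC = 1.92 mmol/kg

CA = [HCO3⁻] + 2[CO3²⁻] = (α₁ + 2α₂)·DIC
At pH 8.37: [H⁺]/K1 = 10^-2.54 = 0.0028840, K2/[H⁺] = 10^-0.49 = 0.32359
α₁ = 1/(1 + 0.0028840 + 0.32359) = 1/1.3265 = 0.7539; α₂ = α₁·K2/[H⁺] = 0.2439
α₁ + 2α₂ = 1.2418
DIC = CA / (α₁ + 2α₂) = 2.38 / 1.2418 = 1.92 mmol/kg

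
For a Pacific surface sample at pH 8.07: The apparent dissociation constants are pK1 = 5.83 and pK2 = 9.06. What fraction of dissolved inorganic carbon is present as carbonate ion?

α₂ = 1 / (1 + [H⁺]/K2 + [H⁺]²/(K1K2)) = 1 / (1 + 10^+0.99 + 10^-1.25)
   = 1 / (1 + 9.7724 + 0.056234) = 1/10.829 = 0.09235

α₂ = 0.0923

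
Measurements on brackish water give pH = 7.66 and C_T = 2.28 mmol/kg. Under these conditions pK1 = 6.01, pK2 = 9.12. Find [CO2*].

α₀ = 1 / (1 + K1/[H⁺] + K1K2/[H⁺]²) = 1 / (1 + 10^+1.65 + 10^+0.19)
   = 1 / (1 + 44.668 + 1.5488) = 1/47.217 = 0.02118
[CO2*] = α₀ × DIC = 0.02118 × 2.28 = 0.0483 mmol/kg

[CO2*] = 0.0483 mmol/kg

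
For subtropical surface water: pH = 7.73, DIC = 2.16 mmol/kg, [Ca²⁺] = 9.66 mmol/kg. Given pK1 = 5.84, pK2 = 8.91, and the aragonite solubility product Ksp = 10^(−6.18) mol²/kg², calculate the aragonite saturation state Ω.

Ω = 1.93

α₂ = 1 / (1 + [H⁺]/K2 + [H⁺]²/(K1K2)) = 1 / (1 + 10^+1.18 + 10^-0.71)
   = 1 / (1 + 15.136 + 0.19498) = 1/16.331 = 0.06123
[CO3²⁻] = α₂ × DIC = 0.06123 × 2.16 = 0.1323 mmol/kg
Ksp = 10^(−6.18) = 6.607×10^-7
Ω = [Ca²⁺][CO3²⁻]/Ksp = (9.66×10^-3)(1.323×10^-4) / 6.607×10^-7 = 1.93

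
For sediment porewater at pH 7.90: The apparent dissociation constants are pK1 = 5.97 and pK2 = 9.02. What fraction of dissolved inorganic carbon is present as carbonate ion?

α₂ = 0.0697

α₂ = 1 / (1 + [H⁺]/K2 + [H⁺]²/(K1K2)) = 1 / (1 + 10^+1.12 + 10^-0.81)
   = 1 / (1 + 13.183 + 0.15488) = 1/14.337 = 0.06975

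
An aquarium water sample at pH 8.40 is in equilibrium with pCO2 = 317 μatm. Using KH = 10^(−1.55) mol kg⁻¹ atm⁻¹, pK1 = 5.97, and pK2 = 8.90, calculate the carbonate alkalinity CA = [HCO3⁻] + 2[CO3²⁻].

[CO2*] = KH · pCO2 = 10^(−1.55) × 317×10^-6 = 8.934×10^-6 mol/kg
α₀ = 1/(1 + K1/[H⁺] + K1K2/[H⁺]²) = 1/(1 + 10^+2.43 + 10^+1.93) = 0.002815
DIC = [CO2*]/α₀ = 8.934×10^-6 / 0.002815 = 3.174 mmol/kg
CA = (α₁ + 2α₂)·DIC = (0.7576 + 2×0.2396) × 3.174 = 3.93 mmol/kg

CA = 3.93 mmol/kg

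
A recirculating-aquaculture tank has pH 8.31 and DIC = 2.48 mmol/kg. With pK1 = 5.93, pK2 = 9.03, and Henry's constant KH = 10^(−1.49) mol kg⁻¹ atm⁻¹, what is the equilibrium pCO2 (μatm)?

α₀ = 1 / (1 + K1/[H⁺] + K1K2/[H⁺]²) = 1 / (1 + 10^+2.38 + 10^+1.66)
   = 1 / (1 + 239.88 + 45.709) = 1/286.59 = 0.003489
[CO2*] = α₀ × DIC = 0.003489 × 2.48 = 0.008653 mmol/kg = 8.653 μmol/kg
pCO2 = [CO2*]/KH = 8.653×10^-6 / 3.236×10^-2 = 267 μatm

pCO2 = 267 μatm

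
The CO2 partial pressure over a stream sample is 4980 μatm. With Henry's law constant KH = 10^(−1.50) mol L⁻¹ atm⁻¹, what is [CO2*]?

KH = 10^(−1.50) = 3.162×10^-2 mol L⁻¹ atm⁻¹
[CO2*] = KH · pCO2 = 3.162×10^-2 × 4980×10^-6 atm = 1.57×10^-4 mol/L

[CO2*] = 157 μmol/L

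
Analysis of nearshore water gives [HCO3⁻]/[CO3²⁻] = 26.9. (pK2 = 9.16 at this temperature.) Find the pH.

From K2 = [H⁺][CO3²⁻]/[HCO3⁻]:  pH = pK2 − log₁₀([HCO3⁻]/[CO3²⁻])
log₁₀(26.9) = +1.430
pH = 9.16 − (+1.430) = 7.73

pH = 7.73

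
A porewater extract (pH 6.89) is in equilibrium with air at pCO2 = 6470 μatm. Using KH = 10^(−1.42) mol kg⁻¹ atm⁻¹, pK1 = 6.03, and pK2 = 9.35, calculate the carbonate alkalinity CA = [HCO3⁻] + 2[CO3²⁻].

CA = 1.79 mmol/kg

[CO2*] = KH · pCO2 = 10^(−1.42) × 6470×10^-6 = 2.460×10^-4 mol/kg
α₀ = 1/(1 + K1/[H⁺] + K1K2/[H⁺]²) = 1/(1 + 10^+0.86 + 10^-1.60) = 0.1209
DIC = [CO2*]/α₀ = 2.460×10^-4 / 0.1209 = 2.034 mmol/kg
CA = (α₁ + 2α₂)·DIC = (0.8760 + 2×0.003038) × 2.034 = 1.79 mmol/kg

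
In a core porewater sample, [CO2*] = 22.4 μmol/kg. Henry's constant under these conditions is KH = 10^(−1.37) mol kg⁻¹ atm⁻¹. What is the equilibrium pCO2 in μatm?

pCO2 = 525 μatm

KH = 10^(−1.37) = 4.266×10^-2 mol kg⁻¹ atm⁻¹
pCO2 = [CO2*]/KH = 22.4×10^-6 / 4.266×10^-2 = 5.25×10^-4 atm = 525 μatm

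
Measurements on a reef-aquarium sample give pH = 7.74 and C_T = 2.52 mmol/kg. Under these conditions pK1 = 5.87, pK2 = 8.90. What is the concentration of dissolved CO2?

α₀ = 1 / (1 + K1/[H⁺] + K1K2/[H⁺]²) = 1 / (1 + 10^+1.87 + 10^+0.71)
   = 1 / (1 + 74.131 + 5.1286) = 1/80.260 = 0.01246
[CO2*] = α₀ × DIC = 0.01246 × 2.52 = 0.0314 mmol/kg

[CO2*] = 0.0314 mmol/kg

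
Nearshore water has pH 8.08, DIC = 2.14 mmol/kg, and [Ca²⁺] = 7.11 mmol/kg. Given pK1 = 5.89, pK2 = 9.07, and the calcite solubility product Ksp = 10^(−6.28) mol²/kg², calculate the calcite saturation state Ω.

Ω = 2.68

α₂ = 1 / (1 + [H⁺]/K2 + [H⁺]²/(K1K2)) = 1 / (1 + 10^+0.99 + 10^-1.20)
   = 1 / (1 + 9.7724 + 0.063096) = 1/10.835 = 0.09229
[CO3²⁻] = α₂ × DIC = 0.09229 × 2.14 = 0.1975 mmol/kg
Ksp = 10^(−6.28) = 5.248×10^-7
Ω = [Ca²⁺][CO3²⁻]/Ksp = (7.11×10^-3)(1.975×10^-4) / 5.248×10^-7 = 2.68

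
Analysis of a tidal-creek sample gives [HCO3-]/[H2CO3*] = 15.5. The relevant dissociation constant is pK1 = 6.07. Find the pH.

From K1 = [H⁺][HCO3-]/[H2CO3*]:  pH = pK1 + log₁₀([HCO3-]/[H2CO3*])
log₁₀(15.5) = +1.190
pH = 6.07 + (+1.190) = 7.26

pH = 7.26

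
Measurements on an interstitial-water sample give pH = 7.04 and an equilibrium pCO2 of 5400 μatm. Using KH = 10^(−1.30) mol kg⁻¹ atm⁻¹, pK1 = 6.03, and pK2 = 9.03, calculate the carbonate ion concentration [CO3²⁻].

[CO3²⁻] = 0.0283 mmol/kg

[CO2*] = KH · pCO2 = 10^(−1.30) × 5400×10^-6 = 2.706×10^-4 mol/kg
α₀ = 1/(1 + K1/[H⁺] + K1K2/[H⁺]²) = 1/(1 + 10^+1.01 + 10^-0.98) = 0.08820
DIC = [CO2*]/α₀ = 2.706×10^-4 / 0.08820 = 3.068 mmol/kg
[CO3²⁻] = α₂·DIC; α₂ = 0.009236, so [CO3²⁻] = 0.009236 × 3.068 = 0.0283 mmol/kg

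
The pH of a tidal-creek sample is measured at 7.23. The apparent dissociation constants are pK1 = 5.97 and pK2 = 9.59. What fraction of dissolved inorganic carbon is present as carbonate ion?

α₂ = 0.00412

α₂ = 1 / (1 + [H⁺]/K2 + [H⁺]²/(K1K2)) = 1 / (1 + 10^+2.36 + 10^+1.10)
   = 1 / (1 + 229.09 + 12.589) = 1/242.68 = 0.004121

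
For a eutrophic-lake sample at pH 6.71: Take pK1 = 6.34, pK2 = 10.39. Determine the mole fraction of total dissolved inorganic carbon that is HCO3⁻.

α₁ = 1 / (1 + [H⁺]/K1 + K2/[H⁺]) = 1 / (1 + 10^-0.37 + 10^-3.68)
   = 1 / (1 + 0.42658 + 0.00020893) = 1/1.4268 = 0.7009

α₁ = 0.701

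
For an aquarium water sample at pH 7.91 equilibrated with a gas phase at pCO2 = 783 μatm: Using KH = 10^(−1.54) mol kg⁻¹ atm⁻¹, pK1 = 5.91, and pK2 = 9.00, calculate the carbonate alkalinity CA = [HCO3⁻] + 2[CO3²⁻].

CA = 2.63 mmol/kg

[CO2*] = KH · pCO2 = 10^(−1.54) × 783×10^-6 = 2.258×10^-5 mol/kg
α₀ = 1/(1 + K1/[H⁺] + K1K2/[H⁺]²) = 1/(1 + 10^+2.00 + 10^+0.91) = 0.009164
DIC = [CO2*]/α₀ = 2.258×10^-5 / 0.009164 = 2.464 mmol/kg
CA = (α₁ + 2α₂)·DIC = (0.9164 + 2×0.07448) × 2.464 = 2.63 mmol/kg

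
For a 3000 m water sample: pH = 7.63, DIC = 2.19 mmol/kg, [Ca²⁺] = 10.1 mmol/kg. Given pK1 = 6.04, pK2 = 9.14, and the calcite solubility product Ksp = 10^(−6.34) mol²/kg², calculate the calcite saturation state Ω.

Ω = 1.42

α₂ = 1 / (1 + [H⁺]/K2 + [H⁺]²/(K1K2)) = 1 / (1 + 10^+1.51 + 10^-0.08)
   = 1 / (1 + 32.359 + 0.83176) = 1/34.191 = 0.02925
[CO3²⁻] = α₂ × DIC = 0.02925 × 2.19 = 0.06405 mmol/kg
Ksp = 10^(−6.34) = 4.571×10^-7
Ω = [Ca²⁺][CO3²⁻]/Ksp = (10.1×10^-3)(6.405×10^-5) / 4.571×10^-7 = 1.42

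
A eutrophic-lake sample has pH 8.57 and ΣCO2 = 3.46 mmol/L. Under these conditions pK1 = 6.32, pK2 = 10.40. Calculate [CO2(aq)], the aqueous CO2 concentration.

[CO2*] = 19.1 μmol/L

α₀ = 1 / (1 + K1/[H⁺] + K1K2/[H⁺]²) = 1 / (1 + 10^+2.25 + 10^+0.42)
   = 1 / (1 + 177.83 + 2.6303) = 1/181.46 = 0.005511
[CO2*] = α₀ × DIC = 0.005511 × 3.46 = 0.0191 mmol/L = 19.1 μmol/L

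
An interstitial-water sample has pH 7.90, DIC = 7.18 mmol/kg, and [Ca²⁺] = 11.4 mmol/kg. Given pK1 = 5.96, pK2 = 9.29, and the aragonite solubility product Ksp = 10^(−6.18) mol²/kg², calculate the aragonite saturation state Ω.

Ω = 4.80

α₂ = 1 / (1 + [H⁺]/K2 + [H⁺]²/(K1K2)) = 1 / (1 + 10^+1.39 + 10^-0.55)
   = 1 / (1 + 24.547 + 0.28184) = 1/25.829 = 0.03872
[CO3²⁻] = α₂ × DIC = 0.03872 × 7.18 = 0.2780 mmol/kg
Ksp = 10^(−6.18) = 6.607×10^-7
Ω = [Ca²⁺][CO3²⁻]/Ksp = (11.4×10^-3)(2.780×10^-4) / 6.607×10^-7 = 4.80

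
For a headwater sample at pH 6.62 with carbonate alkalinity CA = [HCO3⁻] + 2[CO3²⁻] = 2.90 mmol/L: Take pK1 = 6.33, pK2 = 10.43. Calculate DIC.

DIC = 4.39 mmol/L

CA = [HCO3⁻] + 2[CO3²⁻] = (α₁ + 2α₂)·DIC
At pH 6.62: [H⁺]/K1 = 10^-0.29 = 0.51286, K2/[H⁺] = 10^-3.81 = 0.00015488
α₁ = 1/(1 + 0.51286 + 0.00015488) = 1/1.5130 = 0.6609; α₂ = α₁·K2/[H⁺] = 0.0001024
α₁ + 2α₂ = 0.6611
DIC = CA / (α₁ + 2α₂) = 2.90 / 0.6611 = 4.39 mmol/L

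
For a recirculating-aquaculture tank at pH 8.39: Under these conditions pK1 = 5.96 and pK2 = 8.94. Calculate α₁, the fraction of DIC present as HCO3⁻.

α₁ = 0.778

α₁ = 1 / (1 + [H⁺]/K1 + K2/[H⁺]) = 1 / (1 + 10^-2.43 + 10^-0.55)
   = 1 / (1 + 0.0037154 + 0.28184) = 1/1.2856 = 0.7779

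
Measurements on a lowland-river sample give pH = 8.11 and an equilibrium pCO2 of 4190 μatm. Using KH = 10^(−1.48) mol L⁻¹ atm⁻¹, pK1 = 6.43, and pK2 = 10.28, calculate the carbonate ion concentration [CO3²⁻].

[CO3²⁻] = 0.0449 mmol/L

[CO2*] = KH · pCO2 = 10^(−1.48) × 4190×10^-6 = 1.387×10^-4 mol/L
α₀ = 1/(1 + K1/[H⁺] + K1K2/[H⁺]²) = 1/(1 + 10^+1.68 + 10^-0.49) = 0.02033
DIC = [CO2*]/α₀ = 1.387×10^-4 / 0.02033 = 6.824 mmol/L
[CO3²⁻] = α₂·DIC; α₂ = 0.006579, so [CO3²⁻] = 0.006579 × 6.824 = 0.0449 mmol/L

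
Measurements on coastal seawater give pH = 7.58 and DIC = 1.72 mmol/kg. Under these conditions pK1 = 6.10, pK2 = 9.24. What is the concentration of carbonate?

[CO3²⁻] = 0.0357 mmol/kg

α₂ = 1 / (1 + [H⁺]/K2 + [H⁺]²/(K1K2)) = 1 / (1 + 10^+1.66 + 10^+0.18)
   = 1 / (1 + 45.709 + 1.5136) = 1/48.222 = 0.02074
[CO3²⁻] = α₂ × DIC = 0.02074 × 1.72 = 0.0357 mmol/kg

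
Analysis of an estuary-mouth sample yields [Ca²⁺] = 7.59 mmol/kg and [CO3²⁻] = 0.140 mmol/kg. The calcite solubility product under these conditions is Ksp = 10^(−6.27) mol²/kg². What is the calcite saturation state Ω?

Ksp = 10^(−6.27) = 5.370×10^-7
Ω = [Ca²⁺][CO3²⁻]/Ksp = (7.59×10^-3)(0.140×10^-3) / 5.370×10^-7 = 1.98

Ω = 1.98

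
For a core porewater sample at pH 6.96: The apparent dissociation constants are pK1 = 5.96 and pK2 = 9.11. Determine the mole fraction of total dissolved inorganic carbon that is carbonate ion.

α₂ = 1 / (1 + [H⁺]/K2 + [H⁺]²/(K1K2)) = 1 / (1 + 10^+2.15 + 10^+1.15)
   = 1 / (1 + 141.25 + 14.125) = 1/156.38 = 0.006395

α₂ = 0.00639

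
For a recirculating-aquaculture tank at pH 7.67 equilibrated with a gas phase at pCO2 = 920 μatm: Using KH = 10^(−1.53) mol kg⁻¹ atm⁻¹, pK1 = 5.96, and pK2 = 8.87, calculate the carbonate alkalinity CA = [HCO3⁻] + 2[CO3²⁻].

CA = 1.57 mmol/kg

[CO2*] = KH · pCO2 = 10^(−1.53) × 920×10^-6 = 2.715×10^-5 mol/kg
α₀ = 1/(1 + K1/[H⁺] + K1K2/[H⁺]²) = 1/(1 + 10^+1.71 + 10^+0.51) = 0.01801
DIC = [CO2*]/α₀ = 2.715×10^-5 / 0.01801 = 1.507 mmol/kg
CA = (α₁ + 2α₂)·DIC = (0.9237 + 2×0.05828) × 1.507 = 1.57 mmol/kg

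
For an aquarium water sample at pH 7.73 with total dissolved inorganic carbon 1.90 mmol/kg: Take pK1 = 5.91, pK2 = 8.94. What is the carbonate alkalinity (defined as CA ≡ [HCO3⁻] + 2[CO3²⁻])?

CA = 1.98 mmol/kg

CA = [HCO3⁻] + 2[CO3²⁻] = (α₁ + 2α₂)·DIC
At pH 7.73: [H⁺]/K1 = 10^-1.82 = 0.015136, K2/[H⁺] = 10^-1.21 = 0.061660
α₁ = 1/(1 + 0.015136 + 0.061660) = 1/1.0768 = 0.9287; α₂ = α₁·K2/[H⁺] = 0.05726
α₁ + 2α₂ = 1.0432
CA = 1.0432 × 1.90 = 1.98 mmol/kg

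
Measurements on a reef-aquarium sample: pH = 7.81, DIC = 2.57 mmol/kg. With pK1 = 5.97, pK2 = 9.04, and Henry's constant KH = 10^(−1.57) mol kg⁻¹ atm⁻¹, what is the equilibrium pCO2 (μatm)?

pCO2 = 1290 μatm

α₀ = 1 / (1 + K1/[H⁺] + K1K2/[H⁺]²) = 1 / (1 + 10^+1.84 + 10^+0.61)
   = 1 / (1 + 69.183 + 4.0738) = 1/74.257 = 0.01347
[CO2*] = α₀ × DIC = 0.01347 × 2.57 = 0.03461 mmol/kg
pCO2 = [CO2*]/KH = 3.461×10^-5 / 2.692×10^-2 = 1290 μatm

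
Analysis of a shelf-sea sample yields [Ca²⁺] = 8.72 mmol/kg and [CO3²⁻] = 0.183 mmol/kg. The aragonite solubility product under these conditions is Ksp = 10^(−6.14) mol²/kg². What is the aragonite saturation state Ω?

Ω = 2.20

Ksp = 10^(−6.14) = 7.244×10^-7
Ω = [Ca²⁺][CO3²⁻]/Ksp = (8.72×10^-3)(0.183×10^-3) / 7.244×10^-7 = 2.20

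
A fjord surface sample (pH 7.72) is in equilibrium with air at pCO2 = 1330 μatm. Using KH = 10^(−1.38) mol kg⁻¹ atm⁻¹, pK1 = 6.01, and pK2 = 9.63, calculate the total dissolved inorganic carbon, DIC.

[CO2*] = KH · pCO2 = 10^(−1.38) × 1330×10^-6 = 5.544×10^-5 mol/kg
α₀ = 1/(1 + K1/[H⁺] + K1K2/[H⁺]²) = 1/(1 + 10^+1.71 + 10^-0.20) = 0.01890
DIC = [CO2*]/α₀ = 5.544×10^-5 / 0.01890 = 2.93 mmol/kg

DIC = 2.93 mmol/kg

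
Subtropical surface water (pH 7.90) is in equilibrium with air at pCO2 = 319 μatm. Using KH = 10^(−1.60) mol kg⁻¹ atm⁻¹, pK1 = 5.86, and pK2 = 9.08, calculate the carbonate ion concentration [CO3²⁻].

[CO3²⁻] = 0.0580 mmol/kg

[CO2*] = KH · pCO2 = 10^(−1.60) × 319×10^-6 = 8.013×10^-6 mol/kg
α₀ = 1/(1 + K1/[H⁺] + K1K2/[H⁺]²) = 1/(1 + 10^+2.04 + 10^+0.86) = 0.008482
DIC = [CO2*]/α₀ = 8.013×10^-6 / 0.008482 = 0.9447 mmol/kg
[CO3²⁻] = α₂·DIC; α₂ = 0.06145, so [CO3²⁻] = 0.06145 × 0.9447 = 0.0580 mmol/kg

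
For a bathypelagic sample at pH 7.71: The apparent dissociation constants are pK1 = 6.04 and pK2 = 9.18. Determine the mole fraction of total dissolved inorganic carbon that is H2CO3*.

α₀ = 1 / (1 + K1/[H⁺] + K1K2/[H⁺]²) = 1 / (1 + 10^+1.67 + 10^+0.20)
   = 1 / (1 + 46.774 + 1.5849) = 1/49.358 = 0.02026

α₀ = 0.0203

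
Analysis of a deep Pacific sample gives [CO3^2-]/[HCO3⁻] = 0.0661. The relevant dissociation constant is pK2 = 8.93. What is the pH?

From K2 = [H⁺][CO3^2-]/[HCO3⁻]:  pH = pK2 + log₁₀([CO3^2-]/[HCO3⁻])
log₁₀(0.0661) = -1.180
pH = 8.93 + (-1.180) = 7.75

pH = 7.75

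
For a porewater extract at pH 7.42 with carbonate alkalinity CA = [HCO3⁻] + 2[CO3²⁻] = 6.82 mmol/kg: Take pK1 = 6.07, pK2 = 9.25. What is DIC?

CA = [HCO3⁻] + 2[CO3²⁻] = (α₁ + 2α₂)·DIC
At pH 7.42: [H⁺]/K1 = 10^-1.35 = 0.044668, K2/[H⁺] = 10^-1.83 = 0.014791
α₁ = 1/(1 + 0.044668 + 0.014791) = 1/1.0595 = 0.9439; α₂ = α₁·K2/[H⁺] = 0.01396
α₁ + 2α₂ = 0.9718
DIC = CA / (α₁ + 2α₂) = 6.82 / 0.9718 = 7.02 mmol/kg

DIC = 7.02 mmol/kg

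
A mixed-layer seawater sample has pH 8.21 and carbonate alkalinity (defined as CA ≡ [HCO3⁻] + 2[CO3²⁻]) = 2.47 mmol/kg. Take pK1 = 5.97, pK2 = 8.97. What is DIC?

DIC = 2.16 mmol/kg

CA = [HCO3⁻] + 2[CO3²⁻] = (α₁ + 2α₂)·DIC
At pH 8.21: [H⁺]/K1 = 10^-2.24 = 0.0057544, K2/[H⁺] = 10^-0.76 = 0.17378
α₁ = 1/(1 + 0.0057544 + 0.17378) = 1/1.1795 = 0.8478; α₂ = α₁·K2/[H⁺] = 0.1473
α₁ + 2α₂ = 1.1425
DIC = CA / (α₁ + 2α₂) = 2.47 / 1.1425 = 2.16 mmol/kg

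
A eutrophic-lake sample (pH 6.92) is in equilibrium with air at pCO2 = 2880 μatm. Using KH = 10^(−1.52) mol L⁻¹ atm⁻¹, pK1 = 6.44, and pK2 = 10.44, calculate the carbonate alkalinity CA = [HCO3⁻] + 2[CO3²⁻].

CA = 0.263 mmol/L

[CO2*] = KH · pCO2 = 10^(−1.52) × 2880×10^-6 = 8.697×10^-5 mol/L
α₀ = 1/(1 + K1/[H⁺] + K1K2/[H⁺]²) = 1/(1 + 10^+0.48 + 10^-3.04) = 0.2487
DIC = [CO2*]/α₀ = 8.697×10^-5 / 0.2487 = 0.3497 mmol/L
CA = (α₁ + 2α₂)·DIC = (0.7511 + 2×0.0002268) × 0.3497 = 0.263 mmol/L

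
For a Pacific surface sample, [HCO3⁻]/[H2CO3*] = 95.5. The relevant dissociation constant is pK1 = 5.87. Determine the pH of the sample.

pH = 7.85

From K1 = [H⁺][HCO3⁻]/[H2CO3*]:  pH = pK1 + log₁₀([HCO3⁻]/[H2CO3*])
log₁₀(95.5) = +1.980
pH = 5.87 + (+1.980) = 7.85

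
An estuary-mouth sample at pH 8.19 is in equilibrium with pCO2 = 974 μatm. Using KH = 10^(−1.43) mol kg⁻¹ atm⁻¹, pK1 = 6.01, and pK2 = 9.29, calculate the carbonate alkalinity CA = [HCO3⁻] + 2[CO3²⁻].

[CO2*] = KH · pCO2 = 10^(−1.43) × 974×10^-6 = 3.619×10^-5 mol/kg
α₀ = 1/(1 + K1/[H⁺] + K1K2/[H⁺]²) = 1/(1 + 10^+2.18 + 10^+1.08) = 0.006084
DIC = [CO2*]/α₀ = 3.619×10^-5 / 0.006084 = 5.948 mmol/kg
CA = (α₁ + 2α₂)·DIC = (0.9208 + 2×0.07314) × 5.948 = 6.35 mmol/kg

CA = 6.35 mmol/kg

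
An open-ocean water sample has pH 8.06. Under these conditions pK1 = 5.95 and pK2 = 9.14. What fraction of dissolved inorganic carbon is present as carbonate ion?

α₂ = 0.0762

α₂ = 1 / (1 + [H⁺]/K2 + [H⁺]²/(K1K2)) = 1 / (1 + 10^+1.08 + 10^-1.03)
   = 1 / (1 + 12.023 + 0.093325) = 1/13.116 = 0.07624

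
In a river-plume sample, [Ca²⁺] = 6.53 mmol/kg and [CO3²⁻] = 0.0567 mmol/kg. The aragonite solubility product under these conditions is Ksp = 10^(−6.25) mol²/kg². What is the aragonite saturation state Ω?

Ω = 0.658

Ksp = 10^(−6.25) = 5.623×10^-7
Ω = [Ca²⁺][CO3²⁻]/Ksp = (6.53×10^-3)(0.0567×10^-3) / 5.623×10^-7 = 0.658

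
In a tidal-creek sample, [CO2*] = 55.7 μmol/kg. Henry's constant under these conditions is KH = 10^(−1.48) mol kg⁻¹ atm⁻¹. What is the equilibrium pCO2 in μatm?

KH = 10^(−1.48) = 3.311×10^-2 mol kg⁻¹ atm⁻¹
pCO2 = [CO2*]/KH = 55.7×10^-6 / 3.311×10^-2 = 1.68×10^-3 atm = 1680 μatm

pCO2 = 1680 μatm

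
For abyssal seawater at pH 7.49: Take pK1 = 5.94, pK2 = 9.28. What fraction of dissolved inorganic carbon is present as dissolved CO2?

α₀ = 1 / (1 + K1/[H⁺] + K1K2/[H⁺]²) = 1 / (1 + 10^+1.55 + 10^-0.24)
   = 1 / (1 + 35.481 + 0.57544) = 1/37.057 = 0.02699

α₀ = 0.0270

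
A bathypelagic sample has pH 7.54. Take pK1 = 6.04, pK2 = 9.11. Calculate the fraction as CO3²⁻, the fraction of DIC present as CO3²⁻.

α₂ = 1 / (1 + [H⁺]/K2 + [H⁺]²/(K1K2)) = 1 / (1 + 10^+1.57 + 10^+0.07)
   = 1 / (1 + 37.154 + 1.1749) = 1/39.328 = 0.02543

α₂ = 0.0254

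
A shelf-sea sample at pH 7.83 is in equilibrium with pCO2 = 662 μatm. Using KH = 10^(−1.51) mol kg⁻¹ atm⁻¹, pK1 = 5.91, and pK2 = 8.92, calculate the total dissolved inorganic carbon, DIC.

DIC = 1.86 mmol/kg

[CO2*] = KH · pCO2 = 10^(−1.51) × 662×10^-6 = 2.046×10^-5 mol/kg
α₀ = 1/(1 + K1/[H⁺] + K1K2/[H⁺]²) = 1/(1 + 10^+1.92 + 10^+0.83) = 0.01100
DIC = [CO2*]/α₀ = 2.046×10^-5 / 0.01100 = 1.86 mmol/kg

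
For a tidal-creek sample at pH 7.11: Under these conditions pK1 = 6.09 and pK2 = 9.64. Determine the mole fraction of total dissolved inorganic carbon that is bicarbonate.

α₁ = 1 / (1 + [H⁺]/K1 + K2/[H⁺]) = 1 / (1 + 10^-1.02 + 10^-2.53)
   = 1 / (1 + 0.095499 + 0.0029512) = 1/1.0985 = 0.9104

α₁ = 0.910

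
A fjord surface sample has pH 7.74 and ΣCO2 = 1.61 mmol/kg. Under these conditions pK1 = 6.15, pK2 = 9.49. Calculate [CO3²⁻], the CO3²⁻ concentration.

[CO3²⁻] = 0.0274 mmol/kg

α₂ = 1 / (1 + [H⁺]/K2 + [H⁺]²/(K1K2)) = 1 / (1 + 10^+1.75 + 10^+0.16)
   = 1 / (1 + 56.234 + 1.4454) = 1/58.680 = 0.01704
[CO3²⁻] = α₂ × DIC = 0.01704 × 1.61 = 0.0274 mmol/kg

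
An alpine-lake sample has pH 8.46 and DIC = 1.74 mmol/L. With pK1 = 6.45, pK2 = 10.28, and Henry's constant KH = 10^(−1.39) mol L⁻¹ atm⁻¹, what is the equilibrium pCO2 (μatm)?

pCO2 = 407 μatm

α₀ = 1 / (1 + K1/[H⁺] + K1K2/[H⁺]²) = 1 / (1 + 10^+2.01 + 10^+0.19)
   = 1 / (1 + 102.33 + 1.5488) = 1/104.88 = 0.009535
[CO2*] = α₀ × DIC = 0.009535 × 1.74 = 0.01659 mmol/L = 16.59 μmol/L
pCO2 = [CO2*]/KH = 1.659×10^-5 / 4.074×10^-2 = 407 μatm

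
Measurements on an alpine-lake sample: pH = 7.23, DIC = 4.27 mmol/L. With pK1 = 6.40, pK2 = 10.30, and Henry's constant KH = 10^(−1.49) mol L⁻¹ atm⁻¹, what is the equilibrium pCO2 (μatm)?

α₀ = 1 / (1 + K1/[H⁺] + K1K2/[H⁺]²) = 1 / (1 + 10^+0.83 + 10^-2.24)
   = 1 / (1 + 6.7608 + 0.0057544) = 1/7.7666 = 0.1288
[CO2*] = α₀ × DIC = 0.1288 × 4.27 = 0.5498 mmol/L
pCO2 = [CO2*]/KH = 5.498×10^-4 / 3.236×10^-2 = 1.70×10^4 μatm

pCO2 = 1.70×10^4 μatm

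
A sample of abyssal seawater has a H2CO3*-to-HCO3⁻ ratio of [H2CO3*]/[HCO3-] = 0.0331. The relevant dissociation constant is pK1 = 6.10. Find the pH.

From K1 = [H⁺][HCO3-]/[H2CO3*]:  pH = pK1 − log₁₀([H2CO3*]/[HCO3-])
log₁₀(0.0331) = -1.480
pH = 6.10 − (-1.480) = 7.58

pH = 7.58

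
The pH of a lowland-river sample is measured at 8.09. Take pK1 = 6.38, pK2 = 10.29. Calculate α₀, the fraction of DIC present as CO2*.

α₀ = 1 / (1 + K1/[H⁺] + K1K2/[H⁺]²) = 1 / (1 + 10^+1.71 + 10^-0.49)
   = 1 / (1 + 51.286 + 0.32359) = 1/52.610 = 0.01901

α₀ = 0.0190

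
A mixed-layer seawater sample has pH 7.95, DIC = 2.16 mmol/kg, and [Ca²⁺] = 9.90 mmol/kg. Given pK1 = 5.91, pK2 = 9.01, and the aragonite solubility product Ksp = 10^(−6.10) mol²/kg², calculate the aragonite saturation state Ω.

Ω = 2.14

α₂ = 1 / (1 + [H⁺]/K2 + [H⁺]²/(K1K2)) = 1 / (1 + 10^+1.06 + 10^-0.98)
   = 1 / (1 + 11.482 + 0.10471) = 1/12.586 = 0.07945
[CO3²⁻] = α₂ × DIC = 0.07945 × 2.16 = 0.1716 mmol/kg
Ksp = 10^(−6.10) = 7.943×10^-7
Ω = [Ca²⁺][CO3²⁻]/Ksp = (9.90×10^-3)(1.716×10^-4) / 7.943×10^-7 = 2.14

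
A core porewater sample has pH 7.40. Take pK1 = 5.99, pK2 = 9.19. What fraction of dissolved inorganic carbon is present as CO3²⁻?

α₂ = 0.0154

α₂ = 1 / (1 + [H⁺]/K2 + [H⁺]²/(K1K2)) = 1 / (1 + 10^+1.79 + 10^+0.38)
   = 1 / (1 + 61.660 + 2.3988) = 1/65.058 = 0.01537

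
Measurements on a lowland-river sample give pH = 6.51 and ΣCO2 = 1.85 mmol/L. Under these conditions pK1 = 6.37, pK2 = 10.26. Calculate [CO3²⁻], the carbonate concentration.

α₂ = 1 / (1 + [H⁺]/K2 + [H⁺]²/(K1K2)) = 1 / (1 + 10^+3.75 + 10^+3.61)
   = 1 / (1 + 5623.4 + 4073.8) = 1/9698.2 = 0.0001031
[CO3²⁻] = α₂ × DIC = 0.0001031 × 1.85 = 0.000191 mmol/L = 0.191 μmol/L

[CO3²⁻] = 0.191 μmol/L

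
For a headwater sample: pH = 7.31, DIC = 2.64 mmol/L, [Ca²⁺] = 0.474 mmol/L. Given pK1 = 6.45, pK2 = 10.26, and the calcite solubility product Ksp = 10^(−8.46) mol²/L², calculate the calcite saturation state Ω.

Ω = 0.355

α₂ = 1 / (1 + [H⁺]/K2 + [H⁺]²/(K1K2)) = 1 / (1 + 10^+2.95 + 10^+2.09)
   = 1 / (1 + 891.25 + 123.03) = 1/1015.3 = 0.0009850
[CO3²⁻] = α₂ × DIC = 0.0009850 × 2.64 = 0.002600 mmol/L = 2.600 μmol/L
Ksp = 10^(−8.46) = 3.467×10^-9
Ω = [Ca²⁺][CO3²⁻]/Ksp = (0.474×10^-3)(2.600×10^-6) / 3.467×10^-9 = 0.355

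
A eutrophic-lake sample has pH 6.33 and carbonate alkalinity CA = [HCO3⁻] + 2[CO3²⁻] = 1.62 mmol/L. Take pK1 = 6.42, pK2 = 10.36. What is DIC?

CA = [HCO3⁻] + 2[CO3²⁻] = (α₁ + 2α₂)·DIC
At pH 6.33: [H⁺]/K1 = 10^0.09 = 1.2303, K2/[H⁺] = 10^-4.03 = 9.3325×10^-5
α₁ = 1/(1 + 1.2303 + 9.3325×10^-5) = 1/2.2304 = 0.4484; α₂ = α₁·K2/[H⁺] = 4.184×10^-5
α₁ + 2α₂ = 0.4484
DIC = CA / (α₁ + 2α₂) = 1.62 / 0.4484 = 3.61 mmol/L

DIC = 3.61 mmol/L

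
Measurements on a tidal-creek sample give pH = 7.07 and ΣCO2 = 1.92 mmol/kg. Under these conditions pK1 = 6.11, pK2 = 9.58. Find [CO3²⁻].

α₂ = 1 / (1 + [H⁺]/K2 + [H⁺]²/(K1K2)) = 1 / (1 + 10^+2.51 + 10^+1.55)
   = 1 / (1 + 323.59 + 35.481) = 1/360.07 = 0.002777
[CO3²⁻] = α₂ × DIC = 0.002777 × 1.92 = 0.00533 mmol/kg = 5.33 μmol/kg

[CO3²⁻] = 5.33 μmol/kg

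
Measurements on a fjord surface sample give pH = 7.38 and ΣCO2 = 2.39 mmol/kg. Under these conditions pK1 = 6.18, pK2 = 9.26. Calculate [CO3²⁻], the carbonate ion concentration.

α₂ = 1 / (1 + [H⁺]/K2 + [H⁺]²/(K1K2)) = 1 / (1 + 10^+1.88 + 10^+0.68)
   = 1 / (1 + 75.858 + 4.7863) = 1/81.644 = 0.01225
[CO3²⁻] = α₂ × DIC = 0.01225 × 2.39 = 0.0293 mmol/kg

[CO3²⁻] = 0.0293 mmol/kg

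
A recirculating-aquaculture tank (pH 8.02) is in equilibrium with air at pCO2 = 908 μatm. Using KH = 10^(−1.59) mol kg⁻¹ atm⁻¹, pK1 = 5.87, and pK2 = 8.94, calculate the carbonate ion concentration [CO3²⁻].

[CO3²⁻] = 0.396 mmol/kg

[CO2*] = KH · pCO2 = 10^(−1.59) × 908×10^-6 = 2.334×10^-5 mol/kg
α₀ = 1/(1 + K1/[H⁺] + K1K2/[H⁺]²) = 1/(1 + 10^+2.15 + 10^+1.23) = 0.006280
DIC = [CO2*]/α₀ = 2.334×10^-5 / 0.006280 = 3.716 mmol/kg
[CO3²⁻] = α₂·DIC; α₂ = 0.1066, so [CO3²⁻] = 0.1066 × 3.716 = 0.396 mmol/kg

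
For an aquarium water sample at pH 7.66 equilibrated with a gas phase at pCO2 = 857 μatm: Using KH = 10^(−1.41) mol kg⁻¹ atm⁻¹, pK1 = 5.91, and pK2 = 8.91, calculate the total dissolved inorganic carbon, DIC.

[CO2*] = KH · pCO2 = 10^(−1.41) × 857×10^-6 = 3.334×10^-5 mol/kg
α₀ = 1/(1 + K1/[H⁺] + K1K2/[H⁺]²) = 1/(1 + 10^+1.75 + 10^+0.50) = 0.01656
DIC = [CO2*]/α₀ = 3.334×10^-5 / 0.01656 = 2.01 mmol/kg

DIC = 2.01 mmol/kg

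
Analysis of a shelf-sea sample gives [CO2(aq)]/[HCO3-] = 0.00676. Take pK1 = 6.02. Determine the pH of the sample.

From K1 = [H⁺][HCO3-]/[CO2(aq)]:  pH = pK1 − log₁₀([CO2(aq)]/[HCO3-])
log₁₀(0.00676) = -2.170
pH = 6.02 − (-2.170) = 8.19

pH = 8.19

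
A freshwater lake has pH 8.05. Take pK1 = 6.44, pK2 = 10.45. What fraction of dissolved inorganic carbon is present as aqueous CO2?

α₀ = 0.0239

α₀ = 1 / (1 + K1/[H⁺] + K1K2/[H⁺]²) = 1 / (1 + 10^+1.61 + 10^-0.79)
   = 1 / (1 + 40.738 + 0.16218) = 1/41.900 = 0.02387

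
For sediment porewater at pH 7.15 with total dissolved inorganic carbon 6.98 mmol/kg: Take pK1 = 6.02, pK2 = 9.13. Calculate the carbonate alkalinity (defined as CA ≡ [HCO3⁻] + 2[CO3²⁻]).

CA = 6.57 mmol/kg

CA = [HCO3⁻] + 2[CO3²⁻] = (α₁ + 2α₂)·DIC
At pH 7.15: [H⁺]/K1 = 10^-1.13 = 0.074131, K2/[H⁺] = 10^-1.98 = 0.010471
α₁ = 1/(1 + 0.074131 + 0.010471) = 1/1.0846 = 0.9220; α₂ = α₁·K2/[H⁺] = 0.009654
α₁ + 2α₂ = 0.9413
CA = 0.9413 × 6.98 = 6.57 mmol/kg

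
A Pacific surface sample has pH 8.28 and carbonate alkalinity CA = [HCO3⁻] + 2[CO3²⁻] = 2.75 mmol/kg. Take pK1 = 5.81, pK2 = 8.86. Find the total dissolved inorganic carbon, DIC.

DIC = 2.28 mmol/kg

CA = [HCO3⁻] + 2[CO3²⁻] = (α₁ + 2α₂)·DIC
At pH 8.28: [H⁺]/K1 = 10^-2.47 = 0.0033884, K2/[H⁺] = 10^-0.58 = 0.26303
α₁ = 1/(1 + 0.0033884 + 0.26303) = 1/1.2664 = 0.7896; α₂ = α₁·K2/[H⁺] = 0.2077
α₁ + 2α₂ = 1.2050
DIC = CA / (α₁ + 2α₂) = 2.75 / 1.2050 = 2.28 mmol/kg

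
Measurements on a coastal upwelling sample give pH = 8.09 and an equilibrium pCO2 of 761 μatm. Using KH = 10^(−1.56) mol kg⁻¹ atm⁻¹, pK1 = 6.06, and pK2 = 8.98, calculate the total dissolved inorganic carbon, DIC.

DIC = 2.56 mmol/kg

[CO2*] = KH · pCO2 = 10^(−1.56) × 761×10^-6 = 2.096×10^-5 mol/kg
α₀ = 1/(1 + K1/[H⁺] + K1K2/[H⁺]²) = 1/(1 + 10^+2.03 + 10^+1.14) = 0.008200
DIC = [CO2*]/α₀ = 2.096×10^-5 / 0.008200 = 2.56 mmol/kg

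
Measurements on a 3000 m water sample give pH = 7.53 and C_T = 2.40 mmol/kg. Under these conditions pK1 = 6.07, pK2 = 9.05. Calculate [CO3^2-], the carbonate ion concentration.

[CO3²⁻] = 0.0681 mmol/kg

α₂ = 1 / (1 + [H⁺]/K2 + [H⁺]²/(K1K2)) = 1 / (1 + 10^+1.52 + 10^+0.06)
   = 1 / (1 + 33.113 + 1.1482) = 1/35.261 = 0.02836
[CO3²⁻] = α₂ × DIC = 0.02836 × 2.40 = 0.0681 mmol/kg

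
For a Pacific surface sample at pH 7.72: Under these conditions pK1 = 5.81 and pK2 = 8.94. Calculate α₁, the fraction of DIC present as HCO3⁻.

α₁ = 0.932

α₁ = 1 / (1 + [H⁺]/K1 + K2/[H⁺]) = 1 / (1 + 10^-1.91 + 10^-1.22)
   = 1 / (1 + 0.012303 + 0.060256) = 1/1.0726 = 0.9323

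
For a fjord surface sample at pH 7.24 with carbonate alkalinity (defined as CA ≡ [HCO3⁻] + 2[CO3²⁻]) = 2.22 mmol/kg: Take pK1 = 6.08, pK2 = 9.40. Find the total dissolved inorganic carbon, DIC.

DIC = 2.36 mmol/kg

CA = [HCO3⁻] + 2[CO3²⁻] = (α₁ + 2α₂)·DIC
At pH 7.24: [H⁺]/K1 = 10^-1.16 = 0.069183, K2/[H⁺] = 10^-2.16 = 0.0069183
α₁ = 1/(1 + 0.069183 + 0.0069183) = 1/1.0761 = 0.9293; α₂ = α₁·K2/[H⁺] = 0.006429
α₁ + 2α₂ = 0.9421
DIC = CA / (α₁ + 2α₂) = 2.22 / 0.9421 = 2.36 mmol/kg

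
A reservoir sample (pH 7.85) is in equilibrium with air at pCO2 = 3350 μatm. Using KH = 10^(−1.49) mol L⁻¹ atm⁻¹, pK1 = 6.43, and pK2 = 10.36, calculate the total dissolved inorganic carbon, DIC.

DIC = 2.97 mmol/L

[CO2*] = KH · pCO2 = 10^(−1.49) × 3350×10^-6 = 1.084×10^-4 mol/L
α₀ = 1/(1 + K1/[H⁺] + K1K2/[H⁺]²) = 1/(1 + 10^+1.42 + 10^-1.09) = 0.03652
DIC = [CO2*]/α₀ = 1.084×10^-4 / 0.03652 = 2.97 mmol/L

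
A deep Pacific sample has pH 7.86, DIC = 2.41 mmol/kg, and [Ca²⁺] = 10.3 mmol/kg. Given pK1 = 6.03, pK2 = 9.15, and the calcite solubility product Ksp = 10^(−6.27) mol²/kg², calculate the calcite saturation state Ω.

α₂ = 1 / (1 + [H⁺]/K2 + [H⁺]²/(K1K2)) = 1 / (1 + 10^+1.29 + 10^-0.54)
   = 1 / (1 + 19.498 + 0.28840) = 1/20.787 = 0.04811
[CO3²⁻] = α₂ × DIC = 0.04811 × 2.41 = 0.1159 mmol/kg
Ksp = 10^(−6.27) = 5.370×10^-7
Ω = [Ca²⁺][CO3²⁻]/Ksp = (10.3×10^-3)(1.159×10^-4) / 5.370×10^-7 = 2.22

Ω = 2.22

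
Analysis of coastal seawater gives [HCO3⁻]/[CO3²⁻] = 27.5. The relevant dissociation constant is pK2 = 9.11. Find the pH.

From K2 = [H⁺][CO3²⁻]/[HCO3⁻]:  pH = pK2 − log₁₀([HCO3⁻]/[CO3²⁻])
log₁₀(27.5) = +1.439
pH = 9.11 − (+1.439) = 7.67

pH = 7.67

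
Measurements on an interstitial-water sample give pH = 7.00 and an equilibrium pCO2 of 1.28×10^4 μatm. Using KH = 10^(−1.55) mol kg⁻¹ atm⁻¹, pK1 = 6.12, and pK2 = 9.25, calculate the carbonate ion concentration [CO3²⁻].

[CO3²⁻] = 15.4 μmol/kg

[CO2*] = KH · pCO2 = 10^(−1.55) × 1.28×10^4×10^-6 = 3.608×10^-4 mol/kg
α₀ = 1/(1 + K1/[H⁺] + K1K2/[H⁺]²) = 1/(1 + 10^+0.88 + 10^-1.37) = 0.1159
DIC = [CO2*]/α₀ = 3.608×10^-4 / 0.1159 = 3.113 mmol/kg
[CO3²⁻] = α₂·DIC; α₂ = 0.004944, so [CO3²⁻] = 0.004944 × 3.113 = 0.0154 mmol/kg = 15.4 μmol/kg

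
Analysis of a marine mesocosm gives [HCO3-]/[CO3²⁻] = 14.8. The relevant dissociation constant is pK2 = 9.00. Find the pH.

pH = 7.83

From K2 = [H⁺][CO3²⁻]/[HCO3-]:  pH = pK2 − log₁₀([HCO3-]/[CO3²⁻])
log₁₀(14.8) = +1.170
pH = 9.00 − (+1.170) = 7.83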